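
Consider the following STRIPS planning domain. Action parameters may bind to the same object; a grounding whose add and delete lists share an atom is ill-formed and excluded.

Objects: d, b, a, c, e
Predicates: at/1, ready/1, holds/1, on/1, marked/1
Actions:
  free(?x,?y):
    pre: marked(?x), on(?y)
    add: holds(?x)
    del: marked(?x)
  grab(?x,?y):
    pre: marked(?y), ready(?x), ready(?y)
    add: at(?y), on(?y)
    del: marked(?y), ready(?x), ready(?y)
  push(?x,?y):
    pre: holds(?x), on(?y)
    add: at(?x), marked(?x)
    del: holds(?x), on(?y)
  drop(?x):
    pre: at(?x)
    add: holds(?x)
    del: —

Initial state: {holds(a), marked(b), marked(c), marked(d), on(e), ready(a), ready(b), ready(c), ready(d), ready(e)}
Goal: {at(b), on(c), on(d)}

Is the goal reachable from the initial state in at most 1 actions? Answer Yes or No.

No

1. grab(d,d)  →  {at(d), holds(a), marked(b), marked(c), on(d), on(e), ready(a), ready(b), ready(c), ready(e)}
2. grab(b,b)  →  {at(b), at(d), holds(a), marked(c), on(b), on(d), on(e), ready(a), ready(c), ready(e)}
3. grab(a,c)  →  {at(b), at(c), at(d), holds(a), on(b), on(c), on(d), on(e), ready(e)}
optimal plan length = 3; 3 > 1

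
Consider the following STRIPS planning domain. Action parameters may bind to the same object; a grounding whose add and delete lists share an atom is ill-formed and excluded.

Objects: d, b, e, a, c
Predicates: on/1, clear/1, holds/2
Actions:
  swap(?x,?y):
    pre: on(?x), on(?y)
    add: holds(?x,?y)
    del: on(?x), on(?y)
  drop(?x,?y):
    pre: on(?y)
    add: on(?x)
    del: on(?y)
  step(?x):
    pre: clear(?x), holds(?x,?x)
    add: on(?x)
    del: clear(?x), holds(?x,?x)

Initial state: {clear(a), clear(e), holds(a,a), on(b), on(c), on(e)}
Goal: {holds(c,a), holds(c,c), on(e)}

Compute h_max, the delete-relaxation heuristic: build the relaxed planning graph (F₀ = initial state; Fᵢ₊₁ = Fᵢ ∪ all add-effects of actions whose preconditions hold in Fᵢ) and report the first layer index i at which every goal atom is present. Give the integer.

F0 = init (6 atoms)
F1 = F0 ∪ {holds(b,b), holds(b,c), holds(b,e), holds(c,b), holds(c,c), holds(c,e), holds(e,b), holds(e,c), holds(e,e), on(a), on(d)}  (17 atoms)
F2 = F1 ∪ {holds(a,b), holds(a,c), holds(a,d), holds(a,e), holds(b,a), holds(b,d), holds(c,a), holds(c,d), holds(d,a), holds(d,b), holds(d,c), holds(d,d), holds(d,e), holds(e,a), holds(e,d)}  (32 atoms)
goal ⊆ F2  ⇒  h_max = 2

2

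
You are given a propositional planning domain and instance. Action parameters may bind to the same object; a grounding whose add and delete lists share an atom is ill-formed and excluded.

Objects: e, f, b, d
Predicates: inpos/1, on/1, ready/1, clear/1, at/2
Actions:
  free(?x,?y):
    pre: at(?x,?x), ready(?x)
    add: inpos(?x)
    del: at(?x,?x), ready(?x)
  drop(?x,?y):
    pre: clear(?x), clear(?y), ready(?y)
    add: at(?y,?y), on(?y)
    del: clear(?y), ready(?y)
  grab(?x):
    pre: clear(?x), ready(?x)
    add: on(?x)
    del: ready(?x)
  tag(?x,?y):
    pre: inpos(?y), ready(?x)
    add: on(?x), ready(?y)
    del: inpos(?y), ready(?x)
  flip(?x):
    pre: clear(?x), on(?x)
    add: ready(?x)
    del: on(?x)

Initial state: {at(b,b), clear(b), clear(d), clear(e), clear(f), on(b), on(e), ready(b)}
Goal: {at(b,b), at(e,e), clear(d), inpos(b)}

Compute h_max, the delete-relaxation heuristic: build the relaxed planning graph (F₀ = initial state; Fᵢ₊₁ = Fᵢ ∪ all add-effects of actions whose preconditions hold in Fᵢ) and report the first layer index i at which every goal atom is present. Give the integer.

2

F0 = init (8 atoms)
F1 = F0 ∪ {inpos(b), ready(e)}  (10 atoms)
F2 = F1 ∪ {at(e,e)}  (11 atoms)
goal ⊆ F2  ⇒  h_max = 2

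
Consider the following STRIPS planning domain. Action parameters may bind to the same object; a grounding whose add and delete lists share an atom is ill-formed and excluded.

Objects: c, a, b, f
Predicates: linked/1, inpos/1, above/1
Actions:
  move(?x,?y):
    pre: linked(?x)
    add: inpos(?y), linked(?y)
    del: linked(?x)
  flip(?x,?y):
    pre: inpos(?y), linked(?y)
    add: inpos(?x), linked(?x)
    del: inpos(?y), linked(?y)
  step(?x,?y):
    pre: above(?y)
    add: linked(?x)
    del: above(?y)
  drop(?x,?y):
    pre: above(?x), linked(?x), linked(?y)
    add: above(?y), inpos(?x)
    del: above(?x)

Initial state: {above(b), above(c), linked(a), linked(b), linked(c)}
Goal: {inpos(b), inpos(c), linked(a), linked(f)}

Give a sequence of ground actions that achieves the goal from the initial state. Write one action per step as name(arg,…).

move(c,b); move(b,c); move(c,f)

1. move(c,b)  →  {above(b), above(c), inpos(b), linked(a), linked(b)}
2. move(b,c)  →  {above(b), above(c), inpos(b), inpos(c), linked(a), linked(c)}
3. move(c,f)  →  {above(b), above(c), inpos(b), inpos(c), inpos(f), linked(a), linked(f)}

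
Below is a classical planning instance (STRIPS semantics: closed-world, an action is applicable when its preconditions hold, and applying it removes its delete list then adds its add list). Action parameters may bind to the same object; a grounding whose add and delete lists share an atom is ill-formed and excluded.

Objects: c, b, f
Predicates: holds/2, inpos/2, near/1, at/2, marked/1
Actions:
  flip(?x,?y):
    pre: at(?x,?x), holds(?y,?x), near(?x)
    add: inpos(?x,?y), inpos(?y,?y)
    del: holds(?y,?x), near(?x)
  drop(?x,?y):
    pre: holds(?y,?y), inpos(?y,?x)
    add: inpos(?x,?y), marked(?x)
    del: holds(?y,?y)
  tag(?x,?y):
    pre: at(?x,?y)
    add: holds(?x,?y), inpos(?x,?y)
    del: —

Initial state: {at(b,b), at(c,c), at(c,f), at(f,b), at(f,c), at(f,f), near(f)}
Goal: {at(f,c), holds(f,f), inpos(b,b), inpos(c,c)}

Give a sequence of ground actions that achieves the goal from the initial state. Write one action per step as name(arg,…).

tag(c,c); tag(b,b); tag(f,f)

1. tag(c,c)  →  {at(b,b), at(c,c), at(c,f), at(f,b), at(f,c), at(f,f), holds(c,c), inpos(c,c), near(f)}
2. tag(b,b)  →  {at(b,b), at(c,c), at(c,f), at(f,b), at(f,c), at(f,f), holds(b,b), holds(c,c), inpos(b,b), inpos(c,c), near(f)}
3. tag(f,f)  →  {at(b,b), at(c,c), at(c,f), at(f,b), at(f,c), at(f,f), holds(b,b), holds(c,c), holds(f,f), inpos(b,b), inpos(c,c), inpos(f,f), near(f)}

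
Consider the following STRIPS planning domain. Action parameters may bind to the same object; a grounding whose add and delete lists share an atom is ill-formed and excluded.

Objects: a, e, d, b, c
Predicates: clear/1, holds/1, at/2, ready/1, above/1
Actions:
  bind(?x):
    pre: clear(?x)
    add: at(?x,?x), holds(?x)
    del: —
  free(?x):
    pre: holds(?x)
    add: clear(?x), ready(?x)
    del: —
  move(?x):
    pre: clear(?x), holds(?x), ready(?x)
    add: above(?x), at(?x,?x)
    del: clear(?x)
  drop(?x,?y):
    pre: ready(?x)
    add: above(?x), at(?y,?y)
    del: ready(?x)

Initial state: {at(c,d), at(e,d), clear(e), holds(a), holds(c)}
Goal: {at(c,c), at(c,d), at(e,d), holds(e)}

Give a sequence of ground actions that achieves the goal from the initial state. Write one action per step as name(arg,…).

bind(e); free(a); drop(a,c)

1. bind(e)  →  {at(c,d), at(e,d), at(e,e), clear(e), holds(a), holds(c), holds(e)}
2. free(a)  →  {at(c,d), at(e,d), at(e,e), clear(a), clear(e), holds(a), holds(c), holds(e), ready(a)}
3. drop(a,c)  →  {above(a), at(c,c), at(c,d), at(e,d), at(e,e), clear(a), clear(e), holds(a), holds(c), holds(e)}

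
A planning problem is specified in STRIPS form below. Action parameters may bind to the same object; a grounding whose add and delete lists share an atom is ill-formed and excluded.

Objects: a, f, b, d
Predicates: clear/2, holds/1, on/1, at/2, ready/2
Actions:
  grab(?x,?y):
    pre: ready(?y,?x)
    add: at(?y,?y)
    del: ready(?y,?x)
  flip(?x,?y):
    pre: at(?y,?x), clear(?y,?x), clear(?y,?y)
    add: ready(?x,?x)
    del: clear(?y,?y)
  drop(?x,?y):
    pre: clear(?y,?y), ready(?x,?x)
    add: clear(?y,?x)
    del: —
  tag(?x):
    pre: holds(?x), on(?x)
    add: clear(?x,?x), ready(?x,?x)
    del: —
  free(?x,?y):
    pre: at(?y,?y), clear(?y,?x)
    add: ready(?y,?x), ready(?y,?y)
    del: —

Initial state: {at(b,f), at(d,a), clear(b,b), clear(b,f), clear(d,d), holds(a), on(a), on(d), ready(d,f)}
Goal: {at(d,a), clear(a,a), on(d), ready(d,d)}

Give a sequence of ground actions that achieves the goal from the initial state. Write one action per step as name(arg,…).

grab(f,d); flip(d,d); tag(a)

1. grab(f,d)  →  {at(b,f), at(d,a), at(d,d), clear(b,b), clear(b,f), clear(d,d), holds(a), on(a), on(d)}
2. flip(d,d)  →  {at(b,f), at(d,a), at(d,d), clear(b,b), clear(b,f), holds(a), on(a), on(d), ready(d,d)}
3. tag(a)  →  {at(b,f), at(d,a), at(d,d), clear(a,a), clear(b,b), clear(b,f), holds(a), on(a), on(d), ready(a,a), ready(d,d)}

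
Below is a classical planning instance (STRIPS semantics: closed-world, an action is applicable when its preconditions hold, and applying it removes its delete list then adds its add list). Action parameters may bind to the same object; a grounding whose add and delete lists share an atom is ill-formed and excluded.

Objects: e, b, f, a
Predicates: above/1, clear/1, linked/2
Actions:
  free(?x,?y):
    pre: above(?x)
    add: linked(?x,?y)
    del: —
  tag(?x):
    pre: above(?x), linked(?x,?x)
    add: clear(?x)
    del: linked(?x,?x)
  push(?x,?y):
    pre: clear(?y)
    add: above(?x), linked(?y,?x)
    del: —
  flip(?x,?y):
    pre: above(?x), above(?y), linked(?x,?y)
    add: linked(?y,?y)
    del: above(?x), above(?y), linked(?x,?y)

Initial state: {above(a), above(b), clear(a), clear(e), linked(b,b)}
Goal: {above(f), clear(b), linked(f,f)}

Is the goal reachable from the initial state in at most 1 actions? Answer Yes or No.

1. tag(b)  →  {above(a), above(b), clear(a), clear(b), clear(e)}
2. push(f,e)  →  {above(a), above(b), above(f), clear(a), clear(b), clear(e), linked(e,f)}
3. free(f,f)  →  {above(a), above(b), above(f), clear(a), clear(b), clear(e), linked(e,f), linked(f,f)}
optimal plan length = 3; 3 > 1

No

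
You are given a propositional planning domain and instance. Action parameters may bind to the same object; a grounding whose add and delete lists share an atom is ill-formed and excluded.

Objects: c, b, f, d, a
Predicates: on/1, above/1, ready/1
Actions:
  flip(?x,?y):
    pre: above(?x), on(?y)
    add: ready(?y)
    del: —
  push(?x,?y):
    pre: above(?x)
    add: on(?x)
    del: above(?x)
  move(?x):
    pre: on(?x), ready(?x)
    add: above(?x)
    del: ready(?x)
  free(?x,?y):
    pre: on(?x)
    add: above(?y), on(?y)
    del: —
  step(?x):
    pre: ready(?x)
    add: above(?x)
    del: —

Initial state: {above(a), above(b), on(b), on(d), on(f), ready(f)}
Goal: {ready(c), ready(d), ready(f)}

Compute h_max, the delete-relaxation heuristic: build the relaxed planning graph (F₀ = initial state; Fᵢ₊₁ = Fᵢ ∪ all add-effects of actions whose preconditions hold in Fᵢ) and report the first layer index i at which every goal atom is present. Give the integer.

2

F0 = init (6 atoms)
F1 = F0 ∪ {above(c), above(d), above(f), on(a), on(c), ready(b), ready(d)}  (13 atoms)
F2 = F1 ∪ {ready(a), ready(c)}  (15 atoms)
goal ⊆ F2  ⇒  h_max = 2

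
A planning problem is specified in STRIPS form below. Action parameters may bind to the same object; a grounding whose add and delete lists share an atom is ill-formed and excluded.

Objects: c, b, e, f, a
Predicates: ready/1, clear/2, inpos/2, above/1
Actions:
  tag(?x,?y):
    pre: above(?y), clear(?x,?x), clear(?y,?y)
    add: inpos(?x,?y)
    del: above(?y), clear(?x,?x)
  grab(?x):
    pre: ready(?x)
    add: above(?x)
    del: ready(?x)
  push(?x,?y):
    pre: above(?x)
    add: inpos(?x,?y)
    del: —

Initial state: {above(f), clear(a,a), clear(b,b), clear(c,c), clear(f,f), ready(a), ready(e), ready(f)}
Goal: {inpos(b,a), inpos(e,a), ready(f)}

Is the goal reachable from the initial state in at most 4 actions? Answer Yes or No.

Yes

1. grab(e)  →  {above(e), above(f), clear(a,a), clear(b,b), clear(c,c), clear(f,f), ready(a), ready(f)}
2. grab(a)  →  {above(a), above(e), above(f), clear(a,a), clear(b,b), clear(c,c), clear(f,f), ready(f)}
3. tag(b,a)  →  {above(e), above(f), clear(a,a), clear(c,c), clear(f,f), inpos(b,a), ready(f)}
4. push(e,a)  →  {above(e), above(f), clear(a,a), clear(c,c), clear(f,f), inpos(b,a), inpos(e,a), ready(f)}
optimal plan length = 4; 4 ≤ 4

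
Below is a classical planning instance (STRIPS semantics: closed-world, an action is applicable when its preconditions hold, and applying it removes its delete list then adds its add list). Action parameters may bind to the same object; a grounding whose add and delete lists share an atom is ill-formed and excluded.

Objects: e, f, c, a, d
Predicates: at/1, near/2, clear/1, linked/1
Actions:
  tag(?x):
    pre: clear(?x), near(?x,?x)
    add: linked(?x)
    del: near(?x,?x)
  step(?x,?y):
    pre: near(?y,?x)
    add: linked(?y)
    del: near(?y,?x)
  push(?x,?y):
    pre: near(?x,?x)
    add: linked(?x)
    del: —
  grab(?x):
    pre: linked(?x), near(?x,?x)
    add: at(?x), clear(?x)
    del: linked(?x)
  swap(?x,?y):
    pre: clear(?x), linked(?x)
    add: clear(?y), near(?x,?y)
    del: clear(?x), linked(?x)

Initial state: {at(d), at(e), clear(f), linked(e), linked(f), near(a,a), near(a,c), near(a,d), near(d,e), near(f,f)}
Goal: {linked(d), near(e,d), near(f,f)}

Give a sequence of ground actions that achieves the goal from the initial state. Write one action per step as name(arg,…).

1. step(e,d)  →  {at(d), at(e), clear(f), linked(d), linked(e), linked(f), near(a,a), near(a,c), near(a,d), near(f,f)}
2. swap(f,e)  →  {at(d), at(e), clear(e), linked(d), linked(e), near(a,a), near(a,c), near(a,d), near(f,e), near(f,f)}
3. swap(e,d)  →  {at(d), at(e), clear(d), linked(d), near(a,a), near(a,c), near(a,d), near(e,d), near(f,e), near(f,f)}

step(e,d); swap(f,e); swap(e,d)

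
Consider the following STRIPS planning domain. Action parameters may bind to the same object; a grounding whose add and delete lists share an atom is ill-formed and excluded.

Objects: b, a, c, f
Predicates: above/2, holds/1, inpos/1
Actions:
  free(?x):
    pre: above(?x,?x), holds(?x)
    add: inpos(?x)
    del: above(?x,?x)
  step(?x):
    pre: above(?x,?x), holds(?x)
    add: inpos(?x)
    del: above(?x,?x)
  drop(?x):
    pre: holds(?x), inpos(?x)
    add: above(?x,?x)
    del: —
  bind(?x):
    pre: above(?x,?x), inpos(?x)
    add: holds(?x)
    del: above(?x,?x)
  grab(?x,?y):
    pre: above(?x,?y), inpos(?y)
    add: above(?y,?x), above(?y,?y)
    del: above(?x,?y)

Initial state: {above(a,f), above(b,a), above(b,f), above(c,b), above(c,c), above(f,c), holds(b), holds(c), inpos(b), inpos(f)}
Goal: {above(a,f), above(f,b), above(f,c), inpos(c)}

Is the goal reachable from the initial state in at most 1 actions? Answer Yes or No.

No

1. free(c)  →  {above(a,f), above(b,a), above(b,f), above(c,b), above(f,c), holds(b), holds(c), inpos(b), inpos(c), inpos(f)}
2. grab(b,f)  →  {above(a,f), above(b,a), above(c,b), above(f,b), above(f,c), above(f,f), holds(b), holds(c), inpos(b), inpos(c), inpos(f)}
optimal plan length = 2; 2 > 1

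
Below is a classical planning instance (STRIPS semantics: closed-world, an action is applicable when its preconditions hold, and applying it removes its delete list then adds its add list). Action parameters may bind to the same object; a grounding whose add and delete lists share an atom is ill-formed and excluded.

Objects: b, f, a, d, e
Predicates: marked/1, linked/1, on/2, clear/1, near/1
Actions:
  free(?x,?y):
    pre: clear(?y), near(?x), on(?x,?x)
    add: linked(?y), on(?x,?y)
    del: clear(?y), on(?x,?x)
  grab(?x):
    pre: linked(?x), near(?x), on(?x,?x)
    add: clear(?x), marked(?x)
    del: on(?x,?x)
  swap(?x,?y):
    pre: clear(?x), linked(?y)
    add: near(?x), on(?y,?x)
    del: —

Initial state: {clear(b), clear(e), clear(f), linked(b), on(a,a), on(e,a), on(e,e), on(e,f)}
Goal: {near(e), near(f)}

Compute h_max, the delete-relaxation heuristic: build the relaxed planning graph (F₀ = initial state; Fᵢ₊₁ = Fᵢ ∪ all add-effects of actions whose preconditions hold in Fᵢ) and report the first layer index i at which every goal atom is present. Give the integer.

1

F0 = init (8 atoms)
F1 = F0 ∪ {near(b), near(e), near(f), on(b,b), on(b,e), on(b,f)}  (14 atoms)
goal ⊆ F1  ⇒  h_max = 1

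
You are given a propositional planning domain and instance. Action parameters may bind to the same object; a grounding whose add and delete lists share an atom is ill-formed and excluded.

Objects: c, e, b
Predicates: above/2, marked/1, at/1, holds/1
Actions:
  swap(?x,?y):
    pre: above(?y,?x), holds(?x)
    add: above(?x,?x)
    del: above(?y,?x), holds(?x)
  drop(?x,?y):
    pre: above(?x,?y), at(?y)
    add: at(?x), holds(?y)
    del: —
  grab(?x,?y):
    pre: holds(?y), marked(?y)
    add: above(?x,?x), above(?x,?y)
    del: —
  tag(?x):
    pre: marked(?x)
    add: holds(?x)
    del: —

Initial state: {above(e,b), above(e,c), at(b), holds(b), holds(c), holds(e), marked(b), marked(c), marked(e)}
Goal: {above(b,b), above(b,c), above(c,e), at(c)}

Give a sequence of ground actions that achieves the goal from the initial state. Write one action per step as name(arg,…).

1. drop(e,b)  →  {above(e,b), above(e,c), at(b), at(e), holds(b), holds(c), holds(e), marked(b), marked(c), marked(e)}
2. grab(c,e)  →  {above(c,c), above(c,e), above(e,b), above(e,c), at(b), at(e), holds(b), holds(c), holds(e), marked(b), marked(c), marked(e)}
3. drop(c,e)  →  {above(c,c), above(c,e), above(e,b), above(e,c), at(b), at(c), at(e), holds(b), holds(c), holds(e), marked(b), marked(c), marked(e)}
4. grab(b,c)  →  {above(b,b), above(b,c), above(c,c), above(c,e), above(e,b), above(e,c), at(b), at(c), at(e), holds(b), holds(c), holds(e), marked(b), marked(c), marked(e)}

drop(e,b); grab(c,e); drop(c,e); grab(b,c)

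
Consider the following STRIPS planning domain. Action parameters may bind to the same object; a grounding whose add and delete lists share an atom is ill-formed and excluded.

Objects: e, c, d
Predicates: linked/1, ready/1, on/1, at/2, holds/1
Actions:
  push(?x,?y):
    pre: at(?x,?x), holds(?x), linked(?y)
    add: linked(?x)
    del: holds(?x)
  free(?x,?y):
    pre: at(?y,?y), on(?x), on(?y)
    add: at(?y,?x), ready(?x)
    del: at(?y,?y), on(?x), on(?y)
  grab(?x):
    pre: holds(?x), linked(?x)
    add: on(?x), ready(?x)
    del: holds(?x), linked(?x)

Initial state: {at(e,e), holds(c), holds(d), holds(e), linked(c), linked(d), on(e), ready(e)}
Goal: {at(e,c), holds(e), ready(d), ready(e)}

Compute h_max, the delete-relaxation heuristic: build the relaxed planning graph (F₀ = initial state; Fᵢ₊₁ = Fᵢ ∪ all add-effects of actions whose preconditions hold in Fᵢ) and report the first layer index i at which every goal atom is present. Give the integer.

2

F0 = init (8 atoms)
F1 = F0 ∪ {linked(e), on(c), on(d), ready(c), ready(d)}  (13 atoms)
F2 = F1 ∪ {at(e,c), at(e,d)}  (15 atoms)
goal ⊆ F2  ⇒  h_max = 2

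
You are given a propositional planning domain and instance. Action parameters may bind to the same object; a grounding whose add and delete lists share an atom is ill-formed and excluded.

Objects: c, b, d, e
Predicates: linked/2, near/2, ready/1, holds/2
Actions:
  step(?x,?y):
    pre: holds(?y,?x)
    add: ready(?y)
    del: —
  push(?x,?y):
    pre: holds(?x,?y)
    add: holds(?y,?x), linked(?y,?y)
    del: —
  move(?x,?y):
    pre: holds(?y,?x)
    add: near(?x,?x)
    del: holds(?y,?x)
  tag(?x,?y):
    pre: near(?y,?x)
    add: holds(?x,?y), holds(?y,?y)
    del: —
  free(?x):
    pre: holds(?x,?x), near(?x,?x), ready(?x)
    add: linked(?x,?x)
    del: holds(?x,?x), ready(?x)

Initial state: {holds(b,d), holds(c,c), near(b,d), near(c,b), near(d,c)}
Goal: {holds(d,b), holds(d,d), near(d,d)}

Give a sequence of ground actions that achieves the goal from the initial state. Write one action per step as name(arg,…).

push(b,d); move(d,b); tag(c,d)

1. push(b,d)  →  {holds(b,d), holds(c,c), holds(d,b), linked(d,d), near(b,d), near(c,b), near(d,c)}
2. move(d,b)  →  {holds(c,c), holds(d,b), linked(d,d), near(b,d), near(c,b), near(d,c), near(d,d)}
3. tag(c,d)  →  {holds(c,c), holds(c,d), holds(d,b), holds(d,d), linked(d,d), near(b,d), near(c,b), near(d,c), near(d,d)}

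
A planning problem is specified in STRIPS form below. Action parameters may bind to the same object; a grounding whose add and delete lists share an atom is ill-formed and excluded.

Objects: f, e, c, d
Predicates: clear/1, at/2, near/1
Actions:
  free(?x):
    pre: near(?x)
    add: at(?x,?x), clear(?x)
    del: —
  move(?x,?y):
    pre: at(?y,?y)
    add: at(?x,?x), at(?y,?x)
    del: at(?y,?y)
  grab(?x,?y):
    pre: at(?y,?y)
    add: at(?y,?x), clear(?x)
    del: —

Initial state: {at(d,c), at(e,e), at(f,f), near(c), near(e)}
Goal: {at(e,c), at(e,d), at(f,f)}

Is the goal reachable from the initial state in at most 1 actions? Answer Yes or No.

No

1. grab(c,e)  →  {at(d,c), at(e,c), at(e,e), at(f,f), clear(c), near(c), near(e)}
2. move(d,e)  →  {at(d,c), at(d,d), at(e,c), at(e,d), at(f,f), clear(c), near(c), near(e)}
optimal plan length = 2; 2 > 1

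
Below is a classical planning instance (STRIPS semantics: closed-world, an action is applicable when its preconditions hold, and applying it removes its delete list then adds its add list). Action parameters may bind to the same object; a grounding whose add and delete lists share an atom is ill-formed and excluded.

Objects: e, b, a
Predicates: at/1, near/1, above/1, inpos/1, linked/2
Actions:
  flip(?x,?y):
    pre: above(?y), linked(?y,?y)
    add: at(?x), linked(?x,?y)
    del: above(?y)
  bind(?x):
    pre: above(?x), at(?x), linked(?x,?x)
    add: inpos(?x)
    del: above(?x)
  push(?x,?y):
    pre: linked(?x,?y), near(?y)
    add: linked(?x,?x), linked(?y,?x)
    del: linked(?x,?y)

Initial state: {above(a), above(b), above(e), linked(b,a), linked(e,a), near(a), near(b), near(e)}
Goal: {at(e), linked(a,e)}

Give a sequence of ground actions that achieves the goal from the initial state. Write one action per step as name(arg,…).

1. push(e,a)  →  {above(a), above(b), above(e), linked(a,e), linked(b,a), linked(e,e), near(a), near(b), near(e)}
2. flip(e,e)  →  {above(a), above(b), at(e), linked(a,e), linked(b,a), linked(e,e), near(a), near(b), near(e)}

push(e,a); flip(e,e)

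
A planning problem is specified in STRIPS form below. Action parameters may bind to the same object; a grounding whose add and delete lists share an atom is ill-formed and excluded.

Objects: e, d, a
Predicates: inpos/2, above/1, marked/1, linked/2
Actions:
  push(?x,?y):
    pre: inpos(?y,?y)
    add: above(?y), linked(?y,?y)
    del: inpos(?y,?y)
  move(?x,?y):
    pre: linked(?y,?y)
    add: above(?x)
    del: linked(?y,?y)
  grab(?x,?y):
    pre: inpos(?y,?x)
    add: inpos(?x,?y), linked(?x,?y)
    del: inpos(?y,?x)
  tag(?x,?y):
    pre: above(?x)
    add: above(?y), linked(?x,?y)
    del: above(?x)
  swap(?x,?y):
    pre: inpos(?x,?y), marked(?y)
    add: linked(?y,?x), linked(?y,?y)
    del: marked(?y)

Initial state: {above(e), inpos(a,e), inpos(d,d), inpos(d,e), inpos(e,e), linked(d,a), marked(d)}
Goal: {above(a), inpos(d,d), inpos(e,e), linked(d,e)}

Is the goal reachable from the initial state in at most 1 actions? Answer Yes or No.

1. grab(e,d)  →  {above(e), inpos(a,e), inpos(d,d), inpos(e,d), inpos(e,e), linked(d,a), linked(e,d), marked(d)}
2. grab(d,e)  →  {above(e), inpos(a,e), inpos(d,d), inpos(d,e), inpos(e,e), linked(d,a), linked(d,e), linked(e,d), marked(d)}
3. tag(e,a)  →  {above(a), inpos(a,e), inpos(d,d), inpos(d,e), inpos(e,e), linked(d,a), linked(d,e), linked(e,a), linked(e,d), marked(d)}
optimal plan length = 3; 3 > 1

No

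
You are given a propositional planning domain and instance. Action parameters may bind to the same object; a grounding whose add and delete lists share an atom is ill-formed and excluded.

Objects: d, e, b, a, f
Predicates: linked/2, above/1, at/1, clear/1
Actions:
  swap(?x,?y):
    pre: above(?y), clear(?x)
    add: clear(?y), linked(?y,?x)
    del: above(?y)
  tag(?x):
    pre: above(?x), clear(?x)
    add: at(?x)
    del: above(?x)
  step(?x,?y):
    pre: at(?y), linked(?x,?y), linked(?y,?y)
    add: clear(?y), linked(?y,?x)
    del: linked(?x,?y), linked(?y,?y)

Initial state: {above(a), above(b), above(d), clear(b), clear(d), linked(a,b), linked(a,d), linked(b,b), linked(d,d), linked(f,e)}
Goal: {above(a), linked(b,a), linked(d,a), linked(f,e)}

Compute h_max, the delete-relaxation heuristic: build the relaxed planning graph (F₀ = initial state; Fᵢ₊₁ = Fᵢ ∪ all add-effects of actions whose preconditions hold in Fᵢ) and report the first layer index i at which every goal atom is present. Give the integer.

2

F0 = init (10 atoms)
F1 = F0 ∪ {at(b), at(d), clear(a), linked(b,d), linked(d,b)}  (15 atoms)
F2 = F1 ∪ {at(a), linked(a,a), linked(b,a), linked(d,a)}  (19 atoms)
goal ⊆ F2  ⇒  h_max = 2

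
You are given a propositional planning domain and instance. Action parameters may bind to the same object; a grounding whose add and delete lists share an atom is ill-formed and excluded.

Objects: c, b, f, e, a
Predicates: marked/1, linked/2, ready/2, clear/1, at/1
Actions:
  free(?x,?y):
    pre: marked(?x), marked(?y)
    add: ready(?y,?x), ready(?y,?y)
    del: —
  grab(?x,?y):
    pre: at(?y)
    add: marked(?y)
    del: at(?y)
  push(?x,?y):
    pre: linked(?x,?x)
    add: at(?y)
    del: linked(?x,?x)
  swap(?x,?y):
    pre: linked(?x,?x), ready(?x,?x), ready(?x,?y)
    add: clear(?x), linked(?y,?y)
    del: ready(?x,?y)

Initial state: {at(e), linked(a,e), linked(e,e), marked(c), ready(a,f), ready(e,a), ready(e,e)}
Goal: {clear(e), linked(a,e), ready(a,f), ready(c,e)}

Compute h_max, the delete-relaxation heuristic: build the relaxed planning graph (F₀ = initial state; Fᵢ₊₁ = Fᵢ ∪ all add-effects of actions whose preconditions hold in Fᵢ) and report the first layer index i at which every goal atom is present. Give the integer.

2

F0 = init (7 atoms)
F1 = F0 ∪ {at(a), at(b), at(c), at(f), clear(e), linked(a,a), marked(e), ready(c,c)}  (15 atoms)
F2 = F1 ∪ {marked(a), marked(b), marked(f), ready(c,e), ready(e,c)}  (20 atoms)
goal ⊆ F2  ⇒  h_max = 2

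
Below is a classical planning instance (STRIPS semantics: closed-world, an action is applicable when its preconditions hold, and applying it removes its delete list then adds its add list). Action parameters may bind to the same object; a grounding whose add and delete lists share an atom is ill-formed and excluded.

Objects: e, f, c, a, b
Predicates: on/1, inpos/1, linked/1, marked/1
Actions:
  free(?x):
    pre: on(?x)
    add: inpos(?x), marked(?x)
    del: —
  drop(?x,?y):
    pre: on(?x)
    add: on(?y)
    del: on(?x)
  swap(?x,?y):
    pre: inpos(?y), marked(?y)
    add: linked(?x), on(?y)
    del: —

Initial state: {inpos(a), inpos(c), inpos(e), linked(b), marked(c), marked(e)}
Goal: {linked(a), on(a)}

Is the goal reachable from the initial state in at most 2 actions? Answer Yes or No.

Yes

1. swap(a,e)  →  {inpos(a), inpos(c), inpos(e), linked(a), linked(b), marked(c), marked(e), on(e)}
2. drop(e,a)  →  {inpos(a), inpos(c), inpos(e), linked(a), linked(b), marked(c), marked(e), on(a)}
optimal plan length = 2; 2 ≤ 2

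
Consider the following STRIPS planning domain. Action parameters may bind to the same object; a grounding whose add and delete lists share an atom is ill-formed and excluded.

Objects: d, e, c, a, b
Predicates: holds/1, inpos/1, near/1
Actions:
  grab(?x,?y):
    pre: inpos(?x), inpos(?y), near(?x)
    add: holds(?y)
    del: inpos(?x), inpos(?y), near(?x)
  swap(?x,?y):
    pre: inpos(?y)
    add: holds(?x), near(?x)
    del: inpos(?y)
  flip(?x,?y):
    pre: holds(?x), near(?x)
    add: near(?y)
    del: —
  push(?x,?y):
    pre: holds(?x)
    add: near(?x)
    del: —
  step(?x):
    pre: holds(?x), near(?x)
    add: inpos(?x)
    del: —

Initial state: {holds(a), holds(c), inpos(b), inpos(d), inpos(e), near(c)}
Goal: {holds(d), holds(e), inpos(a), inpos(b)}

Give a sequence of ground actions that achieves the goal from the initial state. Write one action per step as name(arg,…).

swap(d,d); swap(e,e); flip(d,a); step(a)

1. swap(d,d)  →  {holds(a), holds(c), holds(d), inpos(b), inpos(e), near(c), near(d)}
2. swap(e,e)  →  {holds(a), holds(c), holds(d), holds(e), inpos(b), near(c), near(d), near(e)}
3. flip(d,a)  →  {holds(a), holds(c), holds(d), holds(e), inpos(b), near(a), near(c), near(d), near(e)}
4. step(a)  →  {holds(a), holds(c), holds(d), holds(e), inpos(a), inpos(b), near(a), near(c), near(d), near(e)}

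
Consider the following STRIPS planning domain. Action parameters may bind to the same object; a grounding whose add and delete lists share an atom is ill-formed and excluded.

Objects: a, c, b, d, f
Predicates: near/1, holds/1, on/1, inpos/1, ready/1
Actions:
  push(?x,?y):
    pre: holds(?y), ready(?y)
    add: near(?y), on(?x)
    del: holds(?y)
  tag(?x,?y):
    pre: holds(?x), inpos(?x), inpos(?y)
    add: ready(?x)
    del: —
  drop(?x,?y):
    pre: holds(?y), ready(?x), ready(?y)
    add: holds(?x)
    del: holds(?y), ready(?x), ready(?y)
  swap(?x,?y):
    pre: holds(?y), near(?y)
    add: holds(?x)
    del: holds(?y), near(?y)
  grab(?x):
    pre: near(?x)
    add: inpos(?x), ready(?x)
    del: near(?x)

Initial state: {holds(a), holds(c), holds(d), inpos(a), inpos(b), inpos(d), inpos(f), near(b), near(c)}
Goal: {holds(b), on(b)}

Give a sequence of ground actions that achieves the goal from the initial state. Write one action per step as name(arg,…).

tag(a,a); push(b,a); swap(b,c)

1. tag(a,a)  →  {holds(a), holds(c), holds(d), inpos(a), inpos(b), inpos(d), inpos(f), near(b), near(c), ready(a)}
2. push(b,a)  →  {holds(c), holds(d), inpos(a), inpos(b), inpos(d), inpos(f), near(a), near(b), near(c), on(b), ready(a)}
3. swap(b,c)  →  {holds(b), holds(d), inpos(a), inpos(b), inpos(d), inpos(f), near(a), near(b), on(b), ready(a)}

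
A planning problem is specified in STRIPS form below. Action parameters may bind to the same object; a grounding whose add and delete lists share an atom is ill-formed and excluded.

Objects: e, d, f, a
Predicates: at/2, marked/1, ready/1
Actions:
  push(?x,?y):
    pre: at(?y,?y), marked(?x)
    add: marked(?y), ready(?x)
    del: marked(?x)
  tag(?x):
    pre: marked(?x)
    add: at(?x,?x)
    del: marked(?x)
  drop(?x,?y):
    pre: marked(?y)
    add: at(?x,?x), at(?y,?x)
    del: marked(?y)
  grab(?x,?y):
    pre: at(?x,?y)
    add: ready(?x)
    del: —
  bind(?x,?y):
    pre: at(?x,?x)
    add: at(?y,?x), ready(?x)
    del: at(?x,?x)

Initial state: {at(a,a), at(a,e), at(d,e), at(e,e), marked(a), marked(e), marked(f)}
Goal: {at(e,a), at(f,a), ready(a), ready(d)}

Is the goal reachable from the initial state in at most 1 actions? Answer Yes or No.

No

1. drop(a,e)  →  {at(a,a), at(a,e), at(d,e), at(e,a), at(e,e), marked(a), marked(f)}
2. grab(d,e)  →  {at(a,a), at(a,e), at(d,e), at(e,a), at(e,e), marked(a), marked(f), ready(d)}
3. bind(a,f)  →  {at(a,e), at(d,e), at(e,a), at(e,e), at(f,a), marked(a), marked(f), ready(a), ready(d)}
optimal plan length = 3; 3 > 1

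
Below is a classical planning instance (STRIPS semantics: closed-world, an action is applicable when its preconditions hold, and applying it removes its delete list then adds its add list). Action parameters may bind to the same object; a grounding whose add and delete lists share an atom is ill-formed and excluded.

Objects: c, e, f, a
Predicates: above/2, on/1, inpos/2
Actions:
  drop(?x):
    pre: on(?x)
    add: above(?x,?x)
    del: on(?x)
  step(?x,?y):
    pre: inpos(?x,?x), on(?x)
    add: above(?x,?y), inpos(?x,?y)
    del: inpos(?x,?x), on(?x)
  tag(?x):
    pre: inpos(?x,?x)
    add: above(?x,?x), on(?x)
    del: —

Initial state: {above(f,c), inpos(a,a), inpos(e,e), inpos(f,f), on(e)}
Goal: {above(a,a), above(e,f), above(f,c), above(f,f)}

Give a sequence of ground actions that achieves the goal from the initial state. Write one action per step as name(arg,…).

step(e,f); tag(f); tag(a)

1. step(e,f)  →  {above(e,f), above(f,c), inpos(a,a), inpos(e,f), inpos(f,f)}
2. tag(f)  →  {above(e,f), above(f,c), above(f,f), inpos(a,a), inpos(e,f), inpos(f,f), on(f)}
3. tag(a)  →  {above(a,a), above(e,f), above(f,c), above(f,f), inpos(a,a), inpos(e,f), inpos(f,f), on(a), on(f)}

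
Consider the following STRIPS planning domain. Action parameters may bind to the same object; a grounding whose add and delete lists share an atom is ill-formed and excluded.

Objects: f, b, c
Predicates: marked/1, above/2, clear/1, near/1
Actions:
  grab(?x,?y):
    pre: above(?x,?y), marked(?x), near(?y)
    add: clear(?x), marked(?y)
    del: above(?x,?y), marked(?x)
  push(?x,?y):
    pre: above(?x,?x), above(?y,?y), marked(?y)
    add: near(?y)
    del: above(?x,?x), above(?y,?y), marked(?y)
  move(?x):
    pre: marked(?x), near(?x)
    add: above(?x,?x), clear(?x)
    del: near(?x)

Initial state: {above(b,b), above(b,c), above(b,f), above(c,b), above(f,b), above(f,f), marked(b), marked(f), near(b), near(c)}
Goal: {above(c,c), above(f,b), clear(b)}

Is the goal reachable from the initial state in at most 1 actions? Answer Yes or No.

No

1. grab(b,c)  →  {above(b,b), above(b,f), above(c,b), above(f,b), above(f,f), clear(b), marked(c), marked(f), near(b), near(c)}
2. move(c)  →  {above(b,b), above(b,f), above(c,b), above(c,c), above(f,b), above(f,f), clear(b), clear(c), marked(c), marked(f), near(b)}
optimal plan length = 2; 2 > 1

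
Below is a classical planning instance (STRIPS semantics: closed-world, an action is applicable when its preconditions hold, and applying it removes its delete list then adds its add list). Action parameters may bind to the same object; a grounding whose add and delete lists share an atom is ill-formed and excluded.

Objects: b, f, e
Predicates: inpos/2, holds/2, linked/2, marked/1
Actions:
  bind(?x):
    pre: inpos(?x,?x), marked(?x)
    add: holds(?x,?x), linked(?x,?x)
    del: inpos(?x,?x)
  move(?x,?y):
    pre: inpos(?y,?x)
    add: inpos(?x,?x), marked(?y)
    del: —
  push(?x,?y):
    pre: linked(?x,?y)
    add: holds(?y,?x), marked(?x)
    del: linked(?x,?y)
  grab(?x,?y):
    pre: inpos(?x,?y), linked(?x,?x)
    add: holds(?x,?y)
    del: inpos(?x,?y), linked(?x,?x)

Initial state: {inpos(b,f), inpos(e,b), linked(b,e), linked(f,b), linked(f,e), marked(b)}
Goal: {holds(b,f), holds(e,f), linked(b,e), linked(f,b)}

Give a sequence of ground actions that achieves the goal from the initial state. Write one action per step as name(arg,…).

1. move(b,e)  →  {inpos(b,b), inpos(b,f), inpos(e,b), linked(b,e), linked(f,b), linked(f,e), marked(b), marked(e)}
2. bind(b)  →  {holds(b,b), inpos(b,f), inpos(e,b), linked(b,b), linked(b,e), linked(f,b), linked(f,e), marked(b), marked(e)}
3. push(f,e)  →  {holds(b,b), holds(e,f), inpos(b,f), inpos(e,b), linked(b,b), linked(b,e), linked(f,b), marked(b), marked(e), marked(f)}
4. grab(b,f)  →  {holds(b,b), holds(b,f), holds(e,f), inpos(e,b), linked(b,e), linked(f,b), marked(b), marked(e), marked(f)}

move(b,e); bind(b); push(f,e); grab(b,f)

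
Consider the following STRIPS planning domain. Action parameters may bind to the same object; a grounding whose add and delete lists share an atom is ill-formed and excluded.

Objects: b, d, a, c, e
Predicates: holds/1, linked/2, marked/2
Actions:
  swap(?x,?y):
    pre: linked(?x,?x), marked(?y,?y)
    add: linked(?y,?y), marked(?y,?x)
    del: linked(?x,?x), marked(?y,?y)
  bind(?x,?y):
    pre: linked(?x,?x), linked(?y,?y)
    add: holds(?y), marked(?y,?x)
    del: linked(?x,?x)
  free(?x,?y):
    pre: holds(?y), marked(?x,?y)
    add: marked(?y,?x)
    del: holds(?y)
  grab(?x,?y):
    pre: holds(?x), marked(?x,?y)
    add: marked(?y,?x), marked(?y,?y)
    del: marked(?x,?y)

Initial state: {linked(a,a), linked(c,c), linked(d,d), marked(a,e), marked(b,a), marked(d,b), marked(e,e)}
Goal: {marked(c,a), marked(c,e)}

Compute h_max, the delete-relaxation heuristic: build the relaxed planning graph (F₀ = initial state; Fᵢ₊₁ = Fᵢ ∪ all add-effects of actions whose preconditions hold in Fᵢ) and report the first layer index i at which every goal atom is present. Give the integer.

2

F0 = init (7 atoms)
F1 = F0 ∪ {holds(a), holds(c), holds(d), linked(e,e), marked(a,a), marked(a,c), marked(a,d), marked(c,a), marked(c,c), marked(c,d), marked(d,a), marked(d,c), marked(d,d), marked(e,a), marked(e,c), marked(e,d)}  (23 atoms)
F2 = F1 ∪ {holds(e), marked(a,b), marked(b,b), marked(b,d), marked(c,e), marked(d,e)}  (29 atoms)
goal ⊆ F2  ⇒  h_max = 2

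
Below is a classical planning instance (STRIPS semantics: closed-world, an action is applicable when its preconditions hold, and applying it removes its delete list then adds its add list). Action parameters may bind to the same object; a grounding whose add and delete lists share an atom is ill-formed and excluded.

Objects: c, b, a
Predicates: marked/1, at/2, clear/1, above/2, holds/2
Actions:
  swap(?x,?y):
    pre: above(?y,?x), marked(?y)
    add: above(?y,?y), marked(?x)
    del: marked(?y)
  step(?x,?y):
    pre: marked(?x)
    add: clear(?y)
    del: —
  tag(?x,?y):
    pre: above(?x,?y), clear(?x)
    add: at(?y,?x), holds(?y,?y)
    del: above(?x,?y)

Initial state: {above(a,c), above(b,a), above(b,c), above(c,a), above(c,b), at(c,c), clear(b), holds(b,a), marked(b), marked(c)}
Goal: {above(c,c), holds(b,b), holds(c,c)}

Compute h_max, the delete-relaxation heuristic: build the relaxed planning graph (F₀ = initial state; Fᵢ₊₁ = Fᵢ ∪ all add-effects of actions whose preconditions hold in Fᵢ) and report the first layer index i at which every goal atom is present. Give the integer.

2

F0 = init (10 atoms)
F1 = F0 ∪ {above(b,b), above(c,c), at(a,b), at(c,b), clear(a), clear(c), holds(a,a), holds(c,c), marked(a)}  (19 atoms)
F2 = F1 ∪ {above(a,a), at(a,c), at(b,b), at(b,c), at(c,a), holds(b,b)}  (25 atoms)
goal ⊆ F2  ⇒  h_max = 2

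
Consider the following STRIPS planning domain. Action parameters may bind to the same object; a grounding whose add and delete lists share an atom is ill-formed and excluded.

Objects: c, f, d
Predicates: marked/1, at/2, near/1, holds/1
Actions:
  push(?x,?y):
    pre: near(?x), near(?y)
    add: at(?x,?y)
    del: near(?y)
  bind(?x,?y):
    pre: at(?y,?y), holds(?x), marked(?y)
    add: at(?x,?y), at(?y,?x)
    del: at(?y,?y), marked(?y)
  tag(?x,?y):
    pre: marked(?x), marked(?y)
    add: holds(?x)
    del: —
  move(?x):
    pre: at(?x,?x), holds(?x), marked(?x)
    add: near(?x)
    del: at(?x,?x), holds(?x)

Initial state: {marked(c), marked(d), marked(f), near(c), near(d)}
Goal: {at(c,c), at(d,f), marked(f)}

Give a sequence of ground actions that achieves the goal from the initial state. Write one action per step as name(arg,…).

1. push(c,c)  →  {at(c,c), marked(c), marked(d), marked(f), near(d)}
2. push(d,d)  →  {at(c,c), at(d,d), marked(c), marked(d), marked(f)}
3. tag(f,c)  →  {at(c,c), at(d,d), holds(f), marked(c), marked(d), marked(f)}
4. bind(f,d)  →  {at(c,c), at(d,f), at(f,d), holds(f), marked(c), marked(f)}

push(c,c); push(d,d); tag(f,c); bind(f,d)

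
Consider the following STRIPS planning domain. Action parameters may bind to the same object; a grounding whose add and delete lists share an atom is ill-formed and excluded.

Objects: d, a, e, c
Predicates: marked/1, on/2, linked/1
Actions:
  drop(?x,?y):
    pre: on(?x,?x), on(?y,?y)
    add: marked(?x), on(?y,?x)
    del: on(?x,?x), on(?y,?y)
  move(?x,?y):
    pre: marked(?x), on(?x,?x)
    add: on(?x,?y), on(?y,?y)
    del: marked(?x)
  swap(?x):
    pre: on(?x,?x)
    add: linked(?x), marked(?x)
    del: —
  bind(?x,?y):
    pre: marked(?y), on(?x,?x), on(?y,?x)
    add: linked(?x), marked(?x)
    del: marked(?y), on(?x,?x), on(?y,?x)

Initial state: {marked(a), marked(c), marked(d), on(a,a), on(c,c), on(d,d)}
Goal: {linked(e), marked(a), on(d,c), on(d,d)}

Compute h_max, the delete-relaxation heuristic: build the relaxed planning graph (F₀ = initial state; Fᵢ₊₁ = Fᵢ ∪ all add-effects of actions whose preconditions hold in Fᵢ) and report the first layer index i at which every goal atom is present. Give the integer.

2

F0 = init (6 atoms)
F1 = F0 ∪ {linked(a), linked(c), linked(d), on(a,c), on(a,d), on(a,e), on(c,a), on(c,d), on(c,e), on(d,a), on(d,c), on(d,e), on(e,e)}  (19 atoms)
F2 = F1 ∪ {linked(e), marked(e), on(e,a), on(e,c), on(e,d)}  (24 atoms)
goal ⊆ F2  ⇒  h_max = 2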